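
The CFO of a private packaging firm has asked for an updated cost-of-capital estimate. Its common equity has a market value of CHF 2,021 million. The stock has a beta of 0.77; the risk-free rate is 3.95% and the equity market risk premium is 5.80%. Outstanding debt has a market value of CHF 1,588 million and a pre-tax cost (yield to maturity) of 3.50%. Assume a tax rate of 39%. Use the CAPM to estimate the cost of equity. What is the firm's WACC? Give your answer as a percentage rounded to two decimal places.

Cost of equity via CAPM: Re = 3.95% + 0.77 × 5.8% = 8.4160%.
Total capital V = 2021 + 1588 = 3609.
Equity: weight = 2021/3609 = 0.5600; cost = 8.416%.
Debt: weight = 1588/3609 = 0.4400; after-tax cost = 3.5% × (1 − 39%) = 2.1350%.
WACC = 0.5600 × 8.4160% + 0.4400 × 2.1350% = 5.6523%.

5.65%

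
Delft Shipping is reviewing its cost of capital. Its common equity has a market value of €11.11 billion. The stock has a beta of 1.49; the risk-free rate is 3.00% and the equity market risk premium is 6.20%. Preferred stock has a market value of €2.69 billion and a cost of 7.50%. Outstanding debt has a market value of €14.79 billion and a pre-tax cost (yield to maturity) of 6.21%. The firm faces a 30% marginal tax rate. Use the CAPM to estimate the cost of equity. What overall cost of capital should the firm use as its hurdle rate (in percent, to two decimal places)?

7.71%

Cost of equity via CAPM: Re = 3.0% + 1.49 × 6.2% = 12.2380%.
Total capital V = 11.11 + 2.69 + 14.79 = 28.59.
Equity: weight = 11.11/28.59 = 0.3886; cost = 12.238%.
Preferred: weight = 2.69/28.59 = 0.0941; cost = 7.5%.
Debt: weight = 14.79/28.59 = 0.5173; after-tax cost = 6.21% × (1 − 30%) = 4.3470%.
WACC = 0.3886 × 12.2380% + 0.0941 × 7.5000% + 0.5173 × 4.3470% = 7.7101%.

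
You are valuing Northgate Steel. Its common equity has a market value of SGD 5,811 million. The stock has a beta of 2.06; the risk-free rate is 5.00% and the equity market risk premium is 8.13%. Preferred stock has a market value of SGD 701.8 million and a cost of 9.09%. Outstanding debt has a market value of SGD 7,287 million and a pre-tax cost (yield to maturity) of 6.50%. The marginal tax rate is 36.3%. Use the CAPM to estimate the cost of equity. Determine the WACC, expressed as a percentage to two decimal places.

11.81%

Cost of equity via CAPM: Re = 5.0% + 2.06 × 8.13% = 21.7478%.
Total capital V = 5811 + 701.8 + 7287 = 13799.8.
Equity: weight = 5811/13799.8 = 0.4211; cost = 21.7478%.
Preferred: weight = 701.8/13799.8 = 0.0509; cost = 9.09%.
Debt: weight = 7287/13799.8 = 0.5281; after-tax cost = 6.5% × (1 − 36.3%) = 4.1405%.
WACC = 0.4211 × 21.7478% + 0.0509 × 9.0900% + 0.5281 × 4.1405% = 11.8065%.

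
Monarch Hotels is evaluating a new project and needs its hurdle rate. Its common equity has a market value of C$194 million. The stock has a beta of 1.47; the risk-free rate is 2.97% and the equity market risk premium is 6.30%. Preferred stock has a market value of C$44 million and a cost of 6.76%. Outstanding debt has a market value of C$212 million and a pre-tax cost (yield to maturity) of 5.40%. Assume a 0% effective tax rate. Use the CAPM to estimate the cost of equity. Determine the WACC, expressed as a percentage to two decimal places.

8.48%

Cost of equity via CAPM: Re = 2.97% + 1.47 × 6.3% = 12.2310%.
Total capital V = 194 + 44 + 212 = 450.
Equity: weight = 194/450 = 0.4311; cost = 12.231%.
Preferred: weight = 44/450 = 0.0978; cost = 6.76%.
Debt: weight = 212/450 = 0.4711; after-tax cost = 5.4% × (1 − 0%) = 5.4000%.
WACC = 0.4311 × 12.2310% + 0.0978 × 6.7600% + 0.4711 × 5.4000% = 8.4779%.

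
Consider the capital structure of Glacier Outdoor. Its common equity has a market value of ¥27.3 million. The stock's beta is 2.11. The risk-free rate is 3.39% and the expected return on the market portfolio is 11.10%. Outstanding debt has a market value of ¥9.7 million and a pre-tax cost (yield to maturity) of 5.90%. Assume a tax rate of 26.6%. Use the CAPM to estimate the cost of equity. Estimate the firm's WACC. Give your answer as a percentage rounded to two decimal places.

15.64%

Market risk premium = 11.1% − 3.39% = 7.71%.
Cost of equity via CAPM: Re = 3.39% + 2.11 × 7.71% = 19.6581%.
Total capital V = 27.3 + 9.7 = 37.
Equity: weight = 27.3/37 = 0.7378; cost = 19.6581%.
Debt: weight = 9.7/37 = 0.2622; after-tax cost = 5.9% × (1 − 26.6%) = 4.3306%.
WACC = 0.7378 × 19.6581% + 0.2622 × 4.3306% = 15.6398%.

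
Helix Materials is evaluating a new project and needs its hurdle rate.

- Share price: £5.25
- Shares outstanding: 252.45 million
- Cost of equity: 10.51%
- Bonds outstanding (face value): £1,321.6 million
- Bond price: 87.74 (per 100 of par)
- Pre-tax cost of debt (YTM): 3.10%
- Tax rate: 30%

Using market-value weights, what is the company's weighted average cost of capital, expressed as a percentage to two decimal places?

Market value of equity E = 5.25 × 252.45m = 1325.3625m. Market value of debt D = 1321.6m × 87.74/100 = 1159.57184m.
Total capital V = 1325.3625 + 1159.57184 = 2484.93434.
Equity: weight = 1325.3625/2484.93434 = 0.5334; cost = 10.51%.
Bonds outstanding: weight = 1159.57184/2484.93434 = 0.4666; after-tax cost = 3.1% × (1 − 30%) = 2.1700%.
WACC = 0.5334 × 10.5100% + 0.4666 × 2.1700% = 6.6182%.

6.62%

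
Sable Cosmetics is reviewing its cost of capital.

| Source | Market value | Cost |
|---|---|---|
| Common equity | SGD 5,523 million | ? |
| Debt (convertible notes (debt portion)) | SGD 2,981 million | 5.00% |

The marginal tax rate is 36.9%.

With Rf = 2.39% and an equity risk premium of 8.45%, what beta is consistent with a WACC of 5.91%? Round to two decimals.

0.59

Total capital V = 5523 + 2981 = 8504.
Equity weight = 5523/8504 = 0.6495.
Convertible notes (debt portion) weight = 2981/8504 = 0.3505.
Debt contribution = 0.3505 × 5% × (1 − 36.9%) = 1.1060%.
Required equity contribution = 5.91% − 1.1060% = 4.8040%  ⇒  Re = 7.3970%.
CAPM: 7.3970% = 2.39% + β × 8.45%  ⇒  β = 0.5925.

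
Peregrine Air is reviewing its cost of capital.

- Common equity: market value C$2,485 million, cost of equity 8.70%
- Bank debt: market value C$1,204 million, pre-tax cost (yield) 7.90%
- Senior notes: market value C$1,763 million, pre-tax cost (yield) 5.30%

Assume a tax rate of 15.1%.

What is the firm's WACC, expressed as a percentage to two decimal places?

Total capital V = 2485 + 1204 + 1763 = 5452.
Equity: weight = 2485/5452 = 0.4558; cost = 8.7%.
Bank debt: weight = 1204/5452 = 0.2208; after-tax cost = 7.9% × (1 − 15.1%) = 6.7071%.
Senior notes: weight = 1763/5452 = 0.3234; after-tax cost = 5.3% × (1 − 15.1%) = 4.4997%.
WACC = 0.4558 × 8.7000% + 0.2208 × 6.7071% + 0.3234 × 4.4997% = 6.9017%.

6.90%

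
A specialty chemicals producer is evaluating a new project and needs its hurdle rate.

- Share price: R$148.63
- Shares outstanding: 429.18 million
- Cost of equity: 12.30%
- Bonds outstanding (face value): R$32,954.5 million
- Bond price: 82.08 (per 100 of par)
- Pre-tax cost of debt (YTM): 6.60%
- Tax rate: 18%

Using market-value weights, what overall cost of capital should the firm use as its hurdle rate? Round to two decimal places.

Market value of equity E = 148.63 × 429.18m = 63789.0234m. Market value of debt D = 32954.5m × 82.08/100 = 27049.0536m.
Total capital V = 63789.0234 + 27049.0536 = 90838.077.
Equity: weight = 63789.0234/90838.077 = 0.7022; cost = 12.3%.
Bonds outstanding: weight = 27049.0536/90838.077 = 0.2978; after-tax cost = 6.6% × (1 − 18%) = 5.4120%.
WACC = 0.7022 × 12.3000% + 0.2978 × 5.4120% = 10.2489%.

10.25%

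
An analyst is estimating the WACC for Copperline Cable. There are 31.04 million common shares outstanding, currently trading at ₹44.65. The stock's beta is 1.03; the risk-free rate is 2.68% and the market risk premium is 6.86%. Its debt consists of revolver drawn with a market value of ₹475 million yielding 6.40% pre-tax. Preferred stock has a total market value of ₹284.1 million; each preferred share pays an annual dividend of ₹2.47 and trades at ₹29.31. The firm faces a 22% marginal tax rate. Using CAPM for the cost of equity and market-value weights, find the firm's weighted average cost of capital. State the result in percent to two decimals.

8.52%

Cost of equity via CAPM: Re = 2.68% + 1.03 × 6.86% = 9.7458%.
Cost of preferred: Rp = 2.47 / 29.31 = 8.4272%.
Market value of equity E = 44.65 × 31.04m = 1385.936m.
Total capital V = 1385.936 + 284.1 + 475 = 2145.036.
Equity: weight = 1385.936/2145.036 = 0.6461; cost = 9.7458%.
Preferred: weight = 284.1/2145.036 = 0.1324; cost = 8.4272%.
Revolver drawn: weight = 475/2145.036 = 0.2214; after-tax cost = 6.4% × (1 − 22%) = 4.9920%.
WACC = 0.6461 × 9.7458% + 0.1324 × 8.4272% + 0.2214 × 4.9920% = 8.5185%.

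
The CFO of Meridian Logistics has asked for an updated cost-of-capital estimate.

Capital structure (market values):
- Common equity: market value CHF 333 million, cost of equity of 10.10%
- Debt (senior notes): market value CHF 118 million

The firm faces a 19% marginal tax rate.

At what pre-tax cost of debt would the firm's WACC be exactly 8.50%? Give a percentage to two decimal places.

4.92%

Total capital V = 333 + 118 = 451.
Equity weight = 333/451 = 0.7384.
Senior notes weight = 118/451 = 0.2616.
Equity contribution = 0.7384 × 10.1% = 7.4574%.
Remaining for debt = 8.5% − 7.4574% = 1.0426%.
Rd × (1 − 19%) × 0.2616 = 1.0426%  ⇒  Rd = 4.9194%.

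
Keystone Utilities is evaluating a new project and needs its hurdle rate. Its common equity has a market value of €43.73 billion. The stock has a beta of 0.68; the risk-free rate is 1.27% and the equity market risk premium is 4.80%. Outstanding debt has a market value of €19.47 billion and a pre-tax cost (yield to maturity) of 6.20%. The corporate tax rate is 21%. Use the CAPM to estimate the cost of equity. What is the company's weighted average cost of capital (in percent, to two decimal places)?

Cost of equity via CAPM: Re = 1.27% + 0.68 × 4.8% = 4.5340%.
Total capital V = 43.73 + 19.47 = 63.2.
Equity: weight = 43.73/63.2 = 0.6919; cost = 4.534%.
Debt: weight = 19.47/63.2 = 0.3081; after-tax cost = 6.2% × (1 − 21%) = 4.8980%.
WACC = 0.6919 × 4.5340% + 0.3081 × 4.8980% = 4.6461%.

4.65%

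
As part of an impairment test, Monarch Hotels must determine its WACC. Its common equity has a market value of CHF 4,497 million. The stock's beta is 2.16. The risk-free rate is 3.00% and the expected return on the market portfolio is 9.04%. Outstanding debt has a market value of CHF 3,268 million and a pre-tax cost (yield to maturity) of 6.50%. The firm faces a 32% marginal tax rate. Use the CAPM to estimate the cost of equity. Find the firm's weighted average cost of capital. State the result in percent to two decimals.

Market risk premium = 9.04% − 3.0% = 6.04%.
Cost of equity via CAPM: Re = 3.0% + 2.16 × 6.04% = 16.0464%.
Total capital V = 4497 + 3268 = 7765.
Equity: weight = 4497/7765 = 0.5791; cost = 16.0464%.
Debt: weight = 3268/7765 = 0.4209; after-tax cost = 6.5% × (1 − 32%) = 4.4200%.
WACC = 0.5791 × 16.0464% + 0.4209 × 4.4200% = 11.1533%.

11.15%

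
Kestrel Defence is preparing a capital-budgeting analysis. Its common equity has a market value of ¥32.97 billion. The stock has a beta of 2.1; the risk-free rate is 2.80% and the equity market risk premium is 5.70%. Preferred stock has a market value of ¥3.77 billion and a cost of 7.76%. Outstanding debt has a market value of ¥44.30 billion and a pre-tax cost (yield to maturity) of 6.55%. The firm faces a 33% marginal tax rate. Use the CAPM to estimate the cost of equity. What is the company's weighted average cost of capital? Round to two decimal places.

8.77%

Cost of equity via CAPM: Re = 2.8% + 2.1 × 5.7% = 14.7700%.
Total capital V = 32.97 + 3.77 + 44.3 = 81.04.
Equity: weight = 32.97/81.04 = 0.4068; cost = 14.77%.
Preferred: weight = 3.77/81.04 = 0.0465; cost = 7.76%.
Debt: weight = 44.3/81.04 = 0.5466; after-tax cost = 6.55% × (1 − 33%) = 4.3885%.
WACC = 0.4068 × 14.7700% + 0.0465 × 7.7600% + 0.5466 × 4.3885% = 8.7689%.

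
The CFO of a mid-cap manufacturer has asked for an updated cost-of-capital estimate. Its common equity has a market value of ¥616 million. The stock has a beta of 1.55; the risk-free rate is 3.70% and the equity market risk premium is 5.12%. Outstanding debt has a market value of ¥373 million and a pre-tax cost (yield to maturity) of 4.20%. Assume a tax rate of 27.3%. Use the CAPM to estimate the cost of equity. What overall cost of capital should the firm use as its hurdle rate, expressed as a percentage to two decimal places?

Cost of equity via CAPM: Re = 3.7% + 1.55 × 5.12% = 11.6360%.
Total capital V = 616 + 373 = 989.
Equity: weight = 616/989 = 0.6229; cost = 11.636%.
Debt: weight = 373/989 = 0.3771; after-tax cost = 4.2% × (1 − 27.3%) = 3.0534%.
WACC = 0.6229 × 11.6360% + 0.3771 × 3.0534% = 8.3991%.

8.40%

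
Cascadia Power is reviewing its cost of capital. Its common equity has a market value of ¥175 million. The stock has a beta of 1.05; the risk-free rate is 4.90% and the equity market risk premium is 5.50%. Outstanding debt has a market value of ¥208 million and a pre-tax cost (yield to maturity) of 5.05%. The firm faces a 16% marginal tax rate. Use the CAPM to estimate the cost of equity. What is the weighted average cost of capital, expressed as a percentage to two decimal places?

Cost of equity via CAPM: Re = 4.9% + 1.05 × 5.5% = 10.6750%.
Total capital V = 175 + 208 = 383.
Equity: weight = 175/383 = 0.4569; cost = 10.675%.
Debt: weight = 208/383 = 0.5431; after-tax cost = 5.05% × (1 − 16%) = 4.2420%.
WACC = 0.4569 × 10.6750% + 0.5431 × 4.2420% = 7.1814%.

7.18%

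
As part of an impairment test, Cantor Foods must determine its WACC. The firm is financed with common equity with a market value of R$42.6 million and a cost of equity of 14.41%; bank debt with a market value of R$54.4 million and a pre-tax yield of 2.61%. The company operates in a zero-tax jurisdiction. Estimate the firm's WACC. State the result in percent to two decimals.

Total capital V = 42.6 + 54.4 = 97.
Equity: weight = 42.6/97 = 0.4392; cost = 14.41%.
Bank debt: weight = 54.4/97 = 0.5608; after-tax cost = 2.61% × (1 − 0%) = 2.6100%.
WACC = 0.4392 × 14.4100% + 0.5608 × 2.6100% = 7.7923%.

7.79%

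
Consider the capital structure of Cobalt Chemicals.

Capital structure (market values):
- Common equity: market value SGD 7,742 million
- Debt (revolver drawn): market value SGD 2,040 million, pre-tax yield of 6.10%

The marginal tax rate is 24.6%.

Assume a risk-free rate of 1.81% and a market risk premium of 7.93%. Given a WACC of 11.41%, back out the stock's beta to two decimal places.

Total capital V = 7742 + 2040 = 9782.
Equity weight = 7742/9782 = 0.7915.
Revolver drawn weight = 2040/9782 = 0.2085.
Debt contribution = 0.2085 × 6.1% × (1 − 24.6%) = 0.9592%.
Required equity contribution = 11.41% − 0.9592% = 10.4508%  ⇒  Re = 13.2046%.
CAPM: 13.2046% = 1.81% + β × 7.93%  ⇒  β = 1.4369.

1.44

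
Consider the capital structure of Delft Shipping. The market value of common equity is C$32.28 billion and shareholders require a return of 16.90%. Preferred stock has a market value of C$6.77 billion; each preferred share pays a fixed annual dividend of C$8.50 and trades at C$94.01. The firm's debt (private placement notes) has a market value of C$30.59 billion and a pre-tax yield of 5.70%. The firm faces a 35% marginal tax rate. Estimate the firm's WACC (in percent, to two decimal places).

10.34%

Cost of preferred: Rp = 8.5 / 94.01 = 9.0416%.
Total capital V = 32.28 + 6.77 + 30.59 = 69.64.
Equity: weight = 32.28/69.64 = 0.4635; cost = 16.9%.
Preferred: weight = 6.77/69.64 = 0.0972; cost = 9.0416%.
Private placement notes: weight = 30.59/69.64 = 0.4393; after-tax cost = 5.7% × (1 − 35%) = 3.7050%.
WACC = 0.4635 × 16.9000% + 0.0972 × 9.0416% + 0.4393 × 3.7050% = 10.3400%.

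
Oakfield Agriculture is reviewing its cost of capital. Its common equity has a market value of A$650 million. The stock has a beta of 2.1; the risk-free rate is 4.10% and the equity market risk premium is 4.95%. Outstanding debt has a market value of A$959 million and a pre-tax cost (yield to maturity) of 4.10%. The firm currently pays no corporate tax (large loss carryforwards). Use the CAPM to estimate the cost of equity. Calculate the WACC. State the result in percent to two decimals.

8.30%

Cost of equity via CAPM: Re = 4.1% + 2.1 × 4.95% = 14.4950%.
Total capital V = 650 + 959 = 1609.
Equity: weight = 650/1609 = 0.4040; cost = 14.495%.
Debt: weight = 959/1609 = 0.5960; after-tax cost = 4.1% × (1 − 0%) = 4.1000%.
WACC = 0.4040 × 14.4950% + 0.5960 × 4.1000% = 8.2993%.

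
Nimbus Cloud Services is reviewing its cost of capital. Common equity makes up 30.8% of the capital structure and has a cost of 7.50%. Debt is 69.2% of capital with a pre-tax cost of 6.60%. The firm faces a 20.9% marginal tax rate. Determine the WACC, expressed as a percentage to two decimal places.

After-tax cost of debt = 6.6% × (1 − 20.9%) = 5.2206%.
WACC = 0.308 × 7.5000% + 0.692 × 5.2206% = 5.9227%.

5.92%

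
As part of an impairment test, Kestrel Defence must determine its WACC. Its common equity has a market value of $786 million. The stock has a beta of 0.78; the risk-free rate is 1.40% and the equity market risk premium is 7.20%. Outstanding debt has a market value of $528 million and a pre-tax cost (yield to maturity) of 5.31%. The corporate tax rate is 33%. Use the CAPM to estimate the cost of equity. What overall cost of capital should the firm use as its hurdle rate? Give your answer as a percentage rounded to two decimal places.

Cost of equity via CAPM: Re = 1.4% + 0.78 × 7.2% = 7.0160%.
Total capital V = 786 + 528 = 1314.
Equity: weight = 786/1314 = 0.5982; cost = 7.016%.
Debt: weight = 528/1314 = 0.4018; after-tax cost = 5.31% × (1 − 33%) = 3.5577%.
WACC = 0.5982 × 7.0160% + 0.4018 × 3.5577% = 5.6264%.

5.63%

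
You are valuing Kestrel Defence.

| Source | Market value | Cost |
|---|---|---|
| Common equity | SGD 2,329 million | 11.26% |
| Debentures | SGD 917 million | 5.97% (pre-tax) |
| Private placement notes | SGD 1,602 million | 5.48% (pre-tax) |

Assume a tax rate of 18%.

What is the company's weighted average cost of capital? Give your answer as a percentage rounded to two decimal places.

7.82%

Total capital V = 2329 + 917 + 1602 = 4848.
Equity: weight = 2329/4848 = 0.4804; cost = 11.26%.
Debentures: weight = 917/4848 = 0.1892; after-tax cost = 5.97% × (1 − 18%) = 4.8954%.
Private placement notes: weight = 1602/4848 = 0.3304; after-tax cost = 5.48% × (1 − 18%) = 4.4936%.
WACC = 0.4804 × 11.2600% + 0.1892 × 4.8954% + 0.3304 × 4.4936% = 7.8202%.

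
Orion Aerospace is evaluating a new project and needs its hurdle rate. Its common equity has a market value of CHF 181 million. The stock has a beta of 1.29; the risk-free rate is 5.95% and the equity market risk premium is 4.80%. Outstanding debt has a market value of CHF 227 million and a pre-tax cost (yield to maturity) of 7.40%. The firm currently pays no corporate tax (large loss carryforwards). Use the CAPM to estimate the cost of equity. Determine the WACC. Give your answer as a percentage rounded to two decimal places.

Cost of equity via CAPM: Re = 5.95% + 1.29 × 4.8% = 12.1420%.
Total capital V = 181 + 227 = 408.
Equity: weight = 181/408 = 0.4436; cost = 12.142%.
Debt: weight = 227/408 = 0.5564; after-tax cost = 7.4% × (1 − 0%) = 7.4000%.
WACC = 0.4436 × 12.1420% + 0.5564 × 7.4000% = 9.5037%.

9.50%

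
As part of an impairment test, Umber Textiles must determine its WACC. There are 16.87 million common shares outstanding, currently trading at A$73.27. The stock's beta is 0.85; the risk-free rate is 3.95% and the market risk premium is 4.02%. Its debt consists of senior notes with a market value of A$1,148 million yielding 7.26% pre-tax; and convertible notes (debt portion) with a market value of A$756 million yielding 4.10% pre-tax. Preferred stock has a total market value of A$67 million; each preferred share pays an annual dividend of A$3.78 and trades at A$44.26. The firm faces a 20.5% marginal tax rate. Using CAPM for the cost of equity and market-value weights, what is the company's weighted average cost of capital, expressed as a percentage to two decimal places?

Cost of equity via CAPM: Re = 3.95% + 0.85 × 4.02% = 7.3670%.
Cost of preferred: Rp = 3.78 / 44.26 = 8.5404%.
Market value of equity E = 73.27 × 16.87m = 1236.0649m.
Total capital V = 1236.0649 + 67 + 1148 + 756 = 3207.0649.
Equity: weight = 1236.0649/3207.0649 = 0.3854; cost = 7.367%.
Preferred: weight = 67/3207.0649 = 0.0209; cost = 8.5404%.
Senior notes: weight = 1148/3207.0649 = 0.3580; after-tax cost = 7.26% × (1 − 20.5%) = 5.7717%.
Convertible notes (debt portion): weight = 756/3207.0649 = 0.2357; after-tax cost = 4.1% × (1 − 20.5%) = 3.2595%.
WACC = 0.3854 × 7.3670% + 0.0209 × 8.5404% + 0.3580 × 5.7717% + 0.2357 × 3.2595% = 5.8522%.

5.85%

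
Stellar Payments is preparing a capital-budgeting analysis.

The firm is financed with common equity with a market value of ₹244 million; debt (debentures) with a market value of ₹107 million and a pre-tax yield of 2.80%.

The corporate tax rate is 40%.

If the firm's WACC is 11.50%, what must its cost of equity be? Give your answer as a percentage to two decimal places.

15.81%

Total capital V = 244 + 107 = 351.
Equity weight = 244/351 = 0.6952.
Debentures weight = 107/351 = 0.3048.
Debt contribution = 0.3048 × 2.8% × (1 − 40%) = 0.5121%.
Required equity contribution = 11.5% − 0.5121% = 10.9879%.
Re = 10.9879% / 0.6952 = 15.8063%.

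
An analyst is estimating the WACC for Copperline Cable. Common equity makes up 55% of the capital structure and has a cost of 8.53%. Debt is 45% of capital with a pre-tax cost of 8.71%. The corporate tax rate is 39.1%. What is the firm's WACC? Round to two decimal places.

After-tax cost of debt = 8.71% × (1 − 39.1%) = 5.3044%.
WACC = 0.550 × 8.5300% + 0.450 × 5.3044% = 7.0785%.

7.08%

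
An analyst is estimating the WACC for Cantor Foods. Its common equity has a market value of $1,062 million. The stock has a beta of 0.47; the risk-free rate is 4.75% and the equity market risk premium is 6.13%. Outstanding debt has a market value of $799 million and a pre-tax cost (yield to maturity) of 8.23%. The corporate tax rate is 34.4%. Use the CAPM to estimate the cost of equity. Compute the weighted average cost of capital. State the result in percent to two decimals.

6.67%

Cost of equity via CAPM: Re = 4.75% + 0.47 × 6.13% = 7.6311%.
Total capital V = 1062 + 799 = 1861.
Equity: weight = 1062/1861 = 0.5707; cost = 7.6311%.
Debt: weight = 799/1861 = 0.4293; after-tax cost = 8.23% × (1 − 34.4%) = 5.3989%.
WACC = 0.5707 × 7.6311% + 0.4293 × 5.3989% = 6.6727%.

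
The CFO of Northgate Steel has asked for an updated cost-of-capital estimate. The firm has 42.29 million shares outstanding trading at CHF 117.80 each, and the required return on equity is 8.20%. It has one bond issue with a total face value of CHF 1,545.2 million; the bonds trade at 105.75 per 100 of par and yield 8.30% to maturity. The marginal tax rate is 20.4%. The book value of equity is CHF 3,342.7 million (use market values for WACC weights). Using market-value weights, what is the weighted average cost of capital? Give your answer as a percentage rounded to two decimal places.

7.81%

Market value of equity E = 117.8 × 42.29m = 4981.762m. Market value of debt D = 1545.2m × 105.75/100 = 1634.049m.
Total capital V = 4981.762 + 1634.049 = 6615.811.
Equity: weight = 4981.762/6615.811 = 0.7530; cost = 8.2%.
Bonds outstanding: weight = 1634.049/6615.811 = 0.2470; after-tax cost = 8.3% × (1 − 20.4%) = 6.6068%.
WACC = 0.7530 × 8.2000% + 0.2470 × 6.6068% = 7.8065%.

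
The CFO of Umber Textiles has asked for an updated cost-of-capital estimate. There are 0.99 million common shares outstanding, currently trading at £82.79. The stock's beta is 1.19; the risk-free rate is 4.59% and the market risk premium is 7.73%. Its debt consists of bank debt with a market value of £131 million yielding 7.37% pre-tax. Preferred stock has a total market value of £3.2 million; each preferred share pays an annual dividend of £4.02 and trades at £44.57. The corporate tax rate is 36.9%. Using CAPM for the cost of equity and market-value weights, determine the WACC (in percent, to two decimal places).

8.18%

Cost of equity via CAPM: Re = 4.59% + 1.19 × 7.73% = 13.7887%.
Cost of preferred: Rp = 4.02 / 44.57 = 9.0195%.
Market value of equity E = 82.79 × 0.99m = 81.9621m.
Total capital V = 81.9621 + 3.2 + 131 = 216.1621.
Equity: weight = 81.9621/216.1621 = 0.3792; cost = 13.7887%.
Preferred: weight = 3.2/216.1621 = 0.0148; cost = 9.0195%.
Bank debt: weight = 131/216.1621 = 0.6060; after-tax cost = 7.37% × (1 − 36.9%) = 4.6505%.
WACC = 0.3792 × 13.7887% + 0.0148 × 9.0195% + 0.6060 × 4.6505% = 8.1801%.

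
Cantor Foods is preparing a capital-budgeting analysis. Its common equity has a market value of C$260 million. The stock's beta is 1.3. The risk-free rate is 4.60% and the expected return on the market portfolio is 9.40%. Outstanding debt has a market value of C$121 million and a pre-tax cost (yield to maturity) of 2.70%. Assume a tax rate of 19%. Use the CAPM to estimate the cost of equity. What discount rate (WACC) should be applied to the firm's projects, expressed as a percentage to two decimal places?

Market risk premium = 9.4% − 4.6% = 4.8%.
Cost of equity via CAPM: Re = 4.6% + 1.3 × 4.8% = 10.8400%.
Total capital V = 260 + 121 = 381.
Equity: weight = 260/381 = 0.6824; cost = 10.84%.
Debt: weight = 121/381 = 0.3176; after-tax cost = 2.7% × (1 − 19%) = 2.1870%.
WACC = 0.6824 × 10.8400% + 0.3176 × 2.1870% = 8.0919%.

8.09%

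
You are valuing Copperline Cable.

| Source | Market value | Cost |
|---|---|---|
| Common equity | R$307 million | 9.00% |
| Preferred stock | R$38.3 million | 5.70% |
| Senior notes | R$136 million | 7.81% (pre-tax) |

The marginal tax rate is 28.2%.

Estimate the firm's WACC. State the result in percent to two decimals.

Total capital V = 307 + 38.3 + 136 = 481.3.
Equity: weight = 307/481.3 = 0.6379; cost = 9%.
Preferred: weight = 38.3/481.3 = 0.0796; cost = 5.7%.
Senior notes: weight = 136/481.3 = 0.2826; after-tax cost = 7.81% × (1 − 28.2%) = 5.6076%.
WACC = 0.6379 × 9.0000% + 0.0796 × 5.7000% + 0.2826 × 5.6076% = 7.7788%.

7.78%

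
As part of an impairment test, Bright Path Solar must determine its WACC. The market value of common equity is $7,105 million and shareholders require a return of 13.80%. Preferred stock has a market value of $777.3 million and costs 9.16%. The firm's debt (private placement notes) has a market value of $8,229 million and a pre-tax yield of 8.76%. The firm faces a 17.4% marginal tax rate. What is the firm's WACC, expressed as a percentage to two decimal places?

10.22%

Total capital V = 7105 + 777.3 + 8229 = 16111.3.
Equity: weight = 7105/16111.3 = 0.4410; cost = 13.8%.
Preferred: weight = 777.3/16111.3 = 0.0482; cost = 9.16%.
Private placement notes: weight = 8229/16111.3 = 0.5108; after-tax cost = 8.76% × (1 − 17.4%) = 7.2358%.
WACC = 0.4410 × 13.8000% + 0.0482 × 9.1600% + 0.5108 × 7.2358% = 10.2234%.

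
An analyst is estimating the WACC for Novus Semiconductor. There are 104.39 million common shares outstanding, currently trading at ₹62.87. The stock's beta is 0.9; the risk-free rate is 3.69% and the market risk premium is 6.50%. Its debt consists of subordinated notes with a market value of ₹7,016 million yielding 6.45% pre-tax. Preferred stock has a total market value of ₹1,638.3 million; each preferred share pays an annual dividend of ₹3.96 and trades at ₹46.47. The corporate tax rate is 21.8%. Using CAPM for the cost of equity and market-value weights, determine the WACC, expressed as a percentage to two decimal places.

7.36%

Cost of equity via CAPM: Re = 3.69% + 0.9 × 6.5% = 9.5400%.
Cost of preferred: Rp = 3.96 / 46.47 = 8.5216%.
Market value of equity E = 62.87 × 104.39m = 6562.9993m.
Total capital V = 6562.9993 + 1638.3 + 7016 = 15217.2993.
Equity: weight = 6562.9993/15217.2993 = 0.4313; cost = 9.54%.
Preferred: weight = 1638.3/15217.2993 = 0.1077; cost = 8.5216%.
Subordinated notes: weight = 7016/15217.2993 = 0.4611; after-tax cost = 6.45% × (1 − 21.8%) = 5.0439%.
WACC = 0.4313 × 9.5400% + 0.1077 × 8.5216% + 0.4611 × 5.0439% = 7.3574%.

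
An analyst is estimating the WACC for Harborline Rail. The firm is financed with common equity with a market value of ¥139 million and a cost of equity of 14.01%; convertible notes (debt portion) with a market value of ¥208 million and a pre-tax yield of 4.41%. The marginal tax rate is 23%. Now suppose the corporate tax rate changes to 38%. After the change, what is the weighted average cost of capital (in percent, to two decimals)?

After the change:
Total capital V = 139 + 208 = 347.
Equity: weight = 139/347 = 0.4006; cost = 14.01%.
Convertible notes (debt portion): weight = 208/347 = 0.5994; after-tax cost = 4.41% × (1 − 38%) = 2.7342%.
WACC = 0.4006 × 14.0100% + 0.5994 × 2.7342% = 7.2510%.

7.25%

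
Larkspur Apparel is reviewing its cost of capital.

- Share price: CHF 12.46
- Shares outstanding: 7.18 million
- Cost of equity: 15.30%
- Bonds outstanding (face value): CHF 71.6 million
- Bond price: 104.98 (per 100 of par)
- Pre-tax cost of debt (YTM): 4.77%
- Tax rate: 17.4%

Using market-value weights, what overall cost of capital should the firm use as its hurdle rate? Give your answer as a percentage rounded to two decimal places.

10.11%

Market value of equity E = 12.46 × 7.18m = 89.4628m. Market value of debt D = 71.6m × 104.98/100 = 75.16568m.
Total capital V = 89.4628 + 75.16568 = 164.62848.
Equity: weight = 89.4628/164.62848 = 0.5434; cost = 15.3%.
Bonds outstanding: weight = 75.16568/164.62848 = 0.4566; after-tax cost = 4.77% × (1 − 17.4%) = 3.9400%.
WACC = 0.5434 × 15.3000% + 0.4566 × 3.9400% = 10.1133%.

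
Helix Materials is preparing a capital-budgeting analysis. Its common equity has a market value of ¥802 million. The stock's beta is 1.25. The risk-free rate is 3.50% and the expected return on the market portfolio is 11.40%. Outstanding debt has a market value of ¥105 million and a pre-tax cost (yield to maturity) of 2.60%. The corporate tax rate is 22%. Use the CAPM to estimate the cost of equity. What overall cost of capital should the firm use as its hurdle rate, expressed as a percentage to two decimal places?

Market risk premium = 11.4% − 3.5% = 7.9%.
Cost of equity via CAPM: Re = 3.5% + 1.25 × 7.9% = 13.3750%.
Total capital V = 802 + 105 = 907.
Equity: weight = 802/907 = 0.8842; cost = 13.375%.
Debt: weight = 105/907 = 0.1158; after-tax cost = 2.6% × (1 − 22%) = 2.0280%.
WACC = 0.8842 × 13.3750% + 0.1158 × 2.0280% = 12.0614%.

12.06%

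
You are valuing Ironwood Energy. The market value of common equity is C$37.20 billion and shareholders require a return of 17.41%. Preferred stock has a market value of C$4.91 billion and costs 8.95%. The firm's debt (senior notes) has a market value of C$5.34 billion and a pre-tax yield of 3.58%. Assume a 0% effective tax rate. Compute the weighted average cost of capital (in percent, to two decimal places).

14.98%

Total capital V = 37.2 + 4.91 + 5.34 = 47.45.
Equity: weight = 37.2/47.45 = 0.7840; cost = 17.41%.
Preferred: weight = 4.91/47.45 = 0.1035; cost = 8.95%.
Senior notes: weight = 5.34/47.45 = 0.1125; after-tax cost = 3.58% × (1 − 0%) = 3.5800%.
WACC = 0.7840 × 17.4100% + 0.1035 × 8.9500% + 0.1125 × 3.5800% = 14.9782%.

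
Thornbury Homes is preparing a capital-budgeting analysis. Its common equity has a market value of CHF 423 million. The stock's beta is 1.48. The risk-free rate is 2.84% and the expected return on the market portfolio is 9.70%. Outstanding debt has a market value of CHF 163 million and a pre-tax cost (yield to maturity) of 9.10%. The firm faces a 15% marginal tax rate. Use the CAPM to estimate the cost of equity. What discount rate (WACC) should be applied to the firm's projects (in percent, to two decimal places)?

Market risk premium = 9.7% − 2.84% = 6.86%.
Cost of equity via CAPM: Re = 2.84% + 1.48 × 6.86% = 12.9928%.
Total capital V = 423 + 163 = 586.
Equity: weight = 423/586 = 0.7218; cost = 12.9928%.
Debt: weight = 163/586 = 0.2782; after-tax cost = 9.1% × (1 − 15%) = 7.7350%.
WACC = 0.7218 × 12.9928% + 0.2782 × 7.7350% = 11.5303%.

11.53%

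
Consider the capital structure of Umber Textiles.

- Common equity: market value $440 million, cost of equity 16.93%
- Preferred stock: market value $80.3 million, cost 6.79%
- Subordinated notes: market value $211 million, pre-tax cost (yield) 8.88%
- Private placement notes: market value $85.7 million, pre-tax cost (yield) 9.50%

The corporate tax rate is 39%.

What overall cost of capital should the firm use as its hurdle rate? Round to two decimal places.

Total capital V = 440 + 80.3 + 211 + 85.7 = 817.
Equity: weight = 440/817 = 0.5386; cost = 16.93%.
Preferred: weight = 80.3/817 = 0.0983; cost = 6.79%.
Subordinated notes: weight = 211/817 = 0.2583; after-tax cost = 8.88% × (1 − 39%) = 5.4168%.
Private placement notes: weight = 85.7/817 = 0.1049; after-tax cost = 9.5% × (1 − 39%) = 5.7950%.
WACC = 0.5386 × 16.9300% + 0.0983 × 6.7900% + 0.2583 × 5.4168% + 0.1049 × 5.7950% = 11.7919%.

11.79%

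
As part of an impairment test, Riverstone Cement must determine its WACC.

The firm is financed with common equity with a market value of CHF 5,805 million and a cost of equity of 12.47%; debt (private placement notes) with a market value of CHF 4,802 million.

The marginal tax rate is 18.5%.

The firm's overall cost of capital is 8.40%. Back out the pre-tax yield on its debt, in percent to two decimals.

Total capital V = 5805 + 4802 = 10607.
Equity weight = 5805/10607 = 0.5473.
Private placement notes weight = 4802/10607 = 0.4527.
Equity contribution = 0.5473 × 12.47% = 6.8246%.
Remaining for debt = 8.4% − 6.8246% = 1.5754%.
Rd × (1 − 18.5%) × 0.4527 = 1.5754%  ⇒  Rd = 4.2698%.

4.27%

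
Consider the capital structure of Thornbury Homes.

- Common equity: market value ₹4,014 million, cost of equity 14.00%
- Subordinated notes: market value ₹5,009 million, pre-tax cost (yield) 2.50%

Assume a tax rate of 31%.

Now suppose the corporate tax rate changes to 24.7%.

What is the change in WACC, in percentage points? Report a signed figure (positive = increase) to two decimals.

Current WACC:
Total capital V = 4014 + 5009 = 9023.
Equity: weight = 4014/9023 = 0.4449; cost = 14%.
Subordinated notes: weight = 5009/9023 = 0.5551; after-tax cost = 2.5% × (1 − 31%) = 1.7250%.
WACC = 0.4449 × 14.0000% + 0.5551 × 1.7250% = 7.1857%.
After the change:
Total capital V = 4014 + 5009 = 9023.
Equity: weight = 4014/9023 = 0.4449; cost = 14%.
Subordinated notes: weight = 5009/9023 = 0.5551; after-tax cost = 2.5% × (1 − 24.7%) = 1.8825%.
WACC = 0.4449 × 14.0000% + 0.5551 × 1.8825% = 7.2731%.
Change in WACC = 7.2731% − 7.1857% = 0.0874 pp.

+0.09 pp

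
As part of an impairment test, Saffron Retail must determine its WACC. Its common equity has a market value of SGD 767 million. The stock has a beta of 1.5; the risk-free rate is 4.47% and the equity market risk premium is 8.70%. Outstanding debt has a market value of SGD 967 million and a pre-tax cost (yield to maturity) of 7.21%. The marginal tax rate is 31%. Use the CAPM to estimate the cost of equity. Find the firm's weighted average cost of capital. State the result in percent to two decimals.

10.52%

Cost of equity via CAPM: Re = 4.47% + 1.5 × 8.7% = 17.5200%.
Total capital V = 767 + 967 = 1734.
Equity: weight = 767/1734 = 0.4423; cost = 17.52%.
Debt: weight = 967/1734 = 0.5577; after-tax cost = 7.21% × (1 − 31%) = 4.9749%.
WACC = 0.4423 × 17.5200% + 0.5577 × 4.9749% = 10.5240%.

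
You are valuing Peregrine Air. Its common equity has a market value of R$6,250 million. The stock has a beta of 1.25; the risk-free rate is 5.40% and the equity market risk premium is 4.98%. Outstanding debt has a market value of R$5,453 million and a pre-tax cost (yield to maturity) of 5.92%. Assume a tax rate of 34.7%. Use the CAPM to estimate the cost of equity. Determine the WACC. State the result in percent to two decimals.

Cost of equity via CAPM: Re = 5.4% + 1.25 × 4.98% = 11.6250%.
Total capital V = 6250 + 5453 = 11703.
Equity: weight = 6250/11703 = 0.5341; cost = 11.625%.
Debt: weight = 5453/11703 = 0.4659; after-tax cost = 5.92% × (1 − 34.7%) = 3.8658%.
WACC = 0.5341 × 11.6250% + 0.4659 × 3.8658% = 8.0096%.

8.01%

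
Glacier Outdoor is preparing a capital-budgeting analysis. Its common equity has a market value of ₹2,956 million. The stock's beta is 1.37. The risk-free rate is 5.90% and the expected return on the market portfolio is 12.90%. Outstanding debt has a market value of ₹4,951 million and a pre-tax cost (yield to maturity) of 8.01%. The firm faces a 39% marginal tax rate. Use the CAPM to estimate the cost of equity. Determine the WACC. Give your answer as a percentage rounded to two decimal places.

8.85%

Market risk premium = 12.9% − 5.9% = 7.0%.
Cost of equity via CAPM: Re = 5.9% + 1.37 × 7.0% = 15.4900%.
Total capital V = 2956 + 4951 = 7907.
Equity: weight = 2956/7907 = 0.3738; cost = 15.49%.
Debt: weight = 4951/7907 = 0.6262; after-tax cost = 8.01% × (1 − 39%) = 4.8861%.
WACC = 0.3738 × 15.4900% + 0.6262 × 4.8861% = 8.8503%.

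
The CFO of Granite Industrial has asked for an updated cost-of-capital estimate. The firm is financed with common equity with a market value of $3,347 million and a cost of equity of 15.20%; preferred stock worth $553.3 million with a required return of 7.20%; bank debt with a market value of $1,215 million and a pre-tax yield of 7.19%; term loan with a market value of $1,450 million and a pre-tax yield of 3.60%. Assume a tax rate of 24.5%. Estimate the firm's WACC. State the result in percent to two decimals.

9.96%

Total capital V = 3347 + 553.3 + 1215 + 1450 = 6565.3.
Equity: weight = 3347/6565.3 = 0.5098; cost = 15.2%.
Preferred: weight = 553.3/6565.3 = 0.0843; cost = 7.2%.
Bank debt: weight = 1215/6565.3 = 0.1851; after-tax cost = 7.19% × (1 − 24.5%) = 5.4285%.
Term loan: weight = 1450/6565.3 = 0.2209; after-tax cost = 3.6% × (1 − 24.5%) = 2.7180%.
WACC = 0.5098 × 15.2000% + 0.0843 × 7.2000% + 0.1851 × 5.4285% + 0.2209 × 2.7180% = 9.9607%.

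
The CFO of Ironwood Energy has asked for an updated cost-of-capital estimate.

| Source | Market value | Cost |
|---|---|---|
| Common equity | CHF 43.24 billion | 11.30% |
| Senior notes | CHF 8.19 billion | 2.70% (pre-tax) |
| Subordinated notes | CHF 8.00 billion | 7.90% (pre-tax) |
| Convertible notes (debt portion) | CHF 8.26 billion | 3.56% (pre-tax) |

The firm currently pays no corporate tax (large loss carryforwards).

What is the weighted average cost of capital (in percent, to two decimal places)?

8.91%

Total capital V = 43.24 + 8.19 + 8 + 8.26 = 67.69.
Equity: weight = 43.24/67.69 = 0.6388; cost = 11.3%.
Senior notes: weight = 8.19/67.69 = 0.1210; after-tax cost = 2.7% × (1 − 0%) = 2.7000%.
Subordinated notes: weight = 8/67.69 = 0.1182; after-tax cost = 7.9% × (1 − 0%) = 7.9000%.
Convertible notes (debt portion): weight = 8.26/67.69 = 0.1220; after-tax cost = 3.56% × (1 − 0%) = 3.5600%.
WACC = 0.6388 × 11.3000% + 0.1210 × 2.7000% + 0.1182 × 7.9000% + 0.1220 × 3.5600% = 8.9131%.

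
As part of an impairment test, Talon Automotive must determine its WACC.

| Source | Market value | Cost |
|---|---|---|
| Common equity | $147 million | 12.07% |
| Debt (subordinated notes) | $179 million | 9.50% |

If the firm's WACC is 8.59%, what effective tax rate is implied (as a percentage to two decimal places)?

Total capital V = 147 + 179 = 326.
Equity weight = 147/326 = 0.4509.
Subordinated notes weight = 179/326 = 0.5491.
Equity contribution = 0.4509 × 12.07% = 5.4426%.
Debt contribution must be 8.59% − 5.4426% = 3.1474%.
0.5491 × 9.5% × (1 − T) = 3.1474%  ⇒  (1 − T) = 0.6034.
T = 39.6619%.

39.66%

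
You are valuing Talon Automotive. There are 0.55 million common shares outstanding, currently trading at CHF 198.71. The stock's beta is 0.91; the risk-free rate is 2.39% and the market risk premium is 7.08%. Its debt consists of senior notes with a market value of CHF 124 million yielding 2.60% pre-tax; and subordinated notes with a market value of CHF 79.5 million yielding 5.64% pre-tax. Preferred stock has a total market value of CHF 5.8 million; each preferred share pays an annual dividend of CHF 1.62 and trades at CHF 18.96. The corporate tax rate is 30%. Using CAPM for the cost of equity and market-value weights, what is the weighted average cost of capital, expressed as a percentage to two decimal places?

4.88%

Cost of equity via CAPM: Re = 2.39% + 0.91 × 7.08% = 8.8328%.
Cost of preferred: Rp = 1.62 / 18.96 = 8.5443%.
Market value of equity E = 198.71 × 0.55m = 109.2905m.
Total capital V = 109.2905 + 5.8 + 124 + 79.5 = 318.5905.
Equity: weight = 109.2905/318.5905 = 0.3430; cost = 8.8328%.
Preferred: weight = 5.8/318.5905 = 0.0182; cost = 8.5443%.
Senior notes: weight = 124/318.5905 = 0.3892; after-tax cost = 2.6% × (1 − 30%) = 1.8200%.
Subordinated notes: weight = 79.5/318.5905 = 0.2495; after-tax cost = 5.64% × (1 − 30%) = 3.9480%.
WACC = 0.3430 × 8.8328% + 0.0182 × 8.5443% + 0.3892 × 1.8200% + 0.2495 × 3.9480% = 4.8791%.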